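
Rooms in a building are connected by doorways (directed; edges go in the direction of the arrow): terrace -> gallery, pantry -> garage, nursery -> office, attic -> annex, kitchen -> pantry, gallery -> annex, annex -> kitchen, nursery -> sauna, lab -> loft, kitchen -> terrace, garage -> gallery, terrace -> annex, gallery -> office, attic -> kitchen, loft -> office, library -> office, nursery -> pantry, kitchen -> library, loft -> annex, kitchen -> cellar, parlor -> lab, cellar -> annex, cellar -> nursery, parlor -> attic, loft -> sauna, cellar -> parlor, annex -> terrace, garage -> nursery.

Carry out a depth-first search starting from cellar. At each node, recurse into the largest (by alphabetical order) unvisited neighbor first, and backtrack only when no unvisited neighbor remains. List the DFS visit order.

Visit cellar
cellar → parlor
parlor → lab
lab → loft
loft → sauna
loft → office
loft → annex
annex → terrace
terrace → gallery
annex → kitchen
kitchen → pantry
pantry → garage
garage → nursery
kitchen → library
parlor → attic

cellar, parlor, lab, loft, sauna, office, annex, terrace, gallery, kitchen, pantry, garage, nursery, library, attic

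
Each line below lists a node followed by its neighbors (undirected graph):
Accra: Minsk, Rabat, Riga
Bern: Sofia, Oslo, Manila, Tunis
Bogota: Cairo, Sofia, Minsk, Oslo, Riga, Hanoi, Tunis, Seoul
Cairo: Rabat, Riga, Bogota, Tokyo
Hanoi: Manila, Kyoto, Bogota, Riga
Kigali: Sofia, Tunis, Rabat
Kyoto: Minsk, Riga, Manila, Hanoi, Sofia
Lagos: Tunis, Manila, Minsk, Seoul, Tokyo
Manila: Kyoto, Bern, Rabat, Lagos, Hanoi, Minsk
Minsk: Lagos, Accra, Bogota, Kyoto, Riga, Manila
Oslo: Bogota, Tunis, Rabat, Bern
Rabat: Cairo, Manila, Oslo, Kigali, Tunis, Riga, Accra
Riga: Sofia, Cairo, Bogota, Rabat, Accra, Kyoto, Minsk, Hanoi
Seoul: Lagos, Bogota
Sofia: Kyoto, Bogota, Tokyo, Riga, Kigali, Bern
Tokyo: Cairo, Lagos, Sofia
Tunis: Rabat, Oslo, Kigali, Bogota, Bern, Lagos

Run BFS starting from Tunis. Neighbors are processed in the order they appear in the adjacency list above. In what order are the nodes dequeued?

Tunis, Rabat, Oslo, Kigali, Bogota, Bern, Lagos, Cairo, Manila, Riga, Accra, Sofia, Minsk, Hanoi, Seoul, Tokyo, Kyoto

Visit Tunis; enqueue Rabat, Oslo, Kigali, Bogota, Bern, Lagos → queue [Rabat, Oslo, Kigali, Bogota, Bern, Lagos]
Visit Rabat; enqueue Cairo, Manila, Riga, Accra → queue [Oslo, Kigali, Bogota, Bern, Lagos, Cairo, Manila, Riga, Accra]
Visit Oslo → queue [Kigali, Bogota, Bern, Lagos, Cairo, Manila, Riga, Accra]
Visit Kigali; enqueue Sofia → queue [Bogota, Bern, Lagos, Cairo, Manila, Riga, Accra, Sofia]
Visit Bogota; enqueue Minsk, Hanoi, Seoul → queue [Bern, Lagos, Cairo, Manila, Riga, Accra, Sofia, Minsk, Hanoi, Seoul]
Visit Bern → queue [Lagos, Cairo, Manila, Riga, Accra, Sofia, Minsk, Hanoi, Seoul]
Visit Lagos; enqueue Tokyo → queue [Cairo, Manila, Riga, Accra, Sofia, Minsk, Hanoi, Seoul, Tokyo]
Visit Cairo → queue [Manila, Riga, Accra, Sofia, Minsk, Hanoi, Seoul, Tokyo]
Visit Manila; enqueue Kyoto → queue [Riga, Accra, Sofia, Minsk, Hanoi, Seoul, Tokyo, Kyoto]
Visit Riga → queue [Accra, Sofia, Minsk, Hanoi, Seoul, Tokyo, Kyoto]
Visit Accra → queue [Sofia, Minsk, Hanoi, Seoul, Tokyo, Kyoto]
Visit Sofia → queue [Minsk, Hanoi, Seoul, Tokyo, Kyoto]
Visit Minsk → queue [Hanoi, Seoul, Tokyo, Kyoto]
Visit Hanoi → queue [Seoul, Tokyo, Kyoto]
Visit Seoul → queue [Tokyo, Kyoto]
Visit Tokyo → queue [Kyoto]
Visit Kyoto → queue []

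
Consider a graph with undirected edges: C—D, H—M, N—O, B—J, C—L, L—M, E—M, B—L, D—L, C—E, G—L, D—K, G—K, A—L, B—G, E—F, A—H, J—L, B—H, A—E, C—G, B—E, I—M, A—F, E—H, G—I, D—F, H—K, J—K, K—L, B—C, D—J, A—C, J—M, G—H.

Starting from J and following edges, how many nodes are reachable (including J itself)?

BFS from J visits: J, M, L, K, D, B, I, H, E, G, C, A, F
Reachable nodes: 13 of 15 total.

13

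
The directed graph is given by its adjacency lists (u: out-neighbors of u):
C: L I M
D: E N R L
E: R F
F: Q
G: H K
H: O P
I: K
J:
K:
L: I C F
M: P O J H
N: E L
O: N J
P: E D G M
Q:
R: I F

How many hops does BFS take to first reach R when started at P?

Level 0: P
Level 1: D, E, G, M
Level 2: F, H, J, K, L, N, O, R
Level 3: C, I, Q
R first appears at level 2.

2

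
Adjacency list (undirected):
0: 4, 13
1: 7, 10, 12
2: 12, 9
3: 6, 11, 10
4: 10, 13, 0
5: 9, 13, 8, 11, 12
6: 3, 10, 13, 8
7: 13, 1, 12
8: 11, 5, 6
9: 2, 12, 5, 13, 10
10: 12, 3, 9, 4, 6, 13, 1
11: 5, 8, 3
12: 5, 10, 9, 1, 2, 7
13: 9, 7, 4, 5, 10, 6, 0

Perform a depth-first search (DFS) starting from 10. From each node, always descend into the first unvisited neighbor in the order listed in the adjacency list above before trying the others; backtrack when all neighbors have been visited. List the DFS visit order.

Visit 10
10 → 12
12 → 5
5 → 9
9 → 2
9 → 13
13 → 7
7 → 1
13 → 4
4 → 0
13 → 6
6 → 3
3 → 11
11 → 8

10, 12, 5, 9, 2, 13, 7, 1, 4, 0, 6, 3, 11, 8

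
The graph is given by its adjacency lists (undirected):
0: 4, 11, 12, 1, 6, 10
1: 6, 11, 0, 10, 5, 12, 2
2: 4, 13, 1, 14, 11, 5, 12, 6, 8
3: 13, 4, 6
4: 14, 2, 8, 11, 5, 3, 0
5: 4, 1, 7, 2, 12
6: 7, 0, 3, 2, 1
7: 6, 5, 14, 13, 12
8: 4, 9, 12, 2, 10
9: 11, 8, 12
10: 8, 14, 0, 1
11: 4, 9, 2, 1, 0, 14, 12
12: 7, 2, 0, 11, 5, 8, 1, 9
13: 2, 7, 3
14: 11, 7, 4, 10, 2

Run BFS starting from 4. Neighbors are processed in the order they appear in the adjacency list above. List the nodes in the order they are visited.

4 14 2 8 11 5 3 0 7 10 13 1 12 6 9

Visit 4; enqueue 14, 2, 8, 11, 5, 3, 0 → queue [14, 2, 8, 11, 5, 3, 0]
Visit 14; enqueue 7, 10 → queue [2, 8, 11, 5, 3, 0, 7, 10]
Visit 2; enqueue 13, 1, 12, 6 → queue [8, 11, 5, 3, 0, 7, 10, 13, 1, 12, 6]
Visit 8; enqueue 9 → queue [11, 5, 3, 0, 7, 10, 13, 1, 12, 6, 9]
Visit 11 → queue [5, 3, 0, 7, 10, 13, 1, 12, 6, 9]
Visit 5 → queue [3, 0, 7, 10, 13, 1, 12, 6, 9]
Visit 3 → queue [0, 7, 10, 13, 1, 12, 6, 9]
Visit 0 → queue [7, 10, 13, 1, 12, 6, 9]
Visit 7 → queue [10, 13, 1, 12, 6, 9]
Visit 10 → queue [13, 1, 12, 6, 9]
Visit 13 → queue [1, 12, 6, 9]
Visit 1 → queue [12, 6, 9]
Visit 12 → queue [6, 9]
Visit 6 → queue [9]
Visit 9 → queue []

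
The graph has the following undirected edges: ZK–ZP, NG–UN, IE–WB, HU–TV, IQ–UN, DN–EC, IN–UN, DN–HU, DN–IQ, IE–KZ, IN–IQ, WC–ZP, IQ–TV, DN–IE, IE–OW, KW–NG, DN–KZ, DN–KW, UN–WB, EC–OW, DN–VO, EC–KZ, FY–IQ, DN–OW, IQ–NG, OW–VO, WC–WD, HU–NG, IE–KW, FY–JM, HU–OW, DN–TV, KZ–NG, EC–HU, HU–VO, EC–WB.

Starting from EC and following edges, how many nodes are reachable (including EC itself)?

16

BFS from EC visits: EC, DN, HU, KZ, OW, WB, IE, IQ, KW, TV, VO, NG, UN, FY, IN, JM
Reachable nodes: 16 of 20 total.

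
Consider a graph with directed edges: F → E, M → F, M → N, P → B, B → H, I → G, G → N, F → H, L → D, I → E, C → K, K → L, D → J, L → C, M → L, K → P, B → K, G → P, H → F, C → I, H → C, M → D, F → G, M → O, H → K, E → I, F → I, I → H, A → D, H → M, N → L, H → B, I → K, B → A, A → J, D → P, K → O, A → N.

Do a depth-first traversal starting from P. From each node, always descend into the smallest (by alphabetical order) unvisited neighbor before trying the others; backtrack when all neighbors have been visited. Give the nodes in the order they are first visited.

Visit P
P → B
B → A
A → D
D → J
A → N
N → L
L → C
C → I
I → E
I → G
I → H
H → F
H → K
K → O
H → M

P → B → A → D → J → N → L → C → I → E → G → H → F → K → O → M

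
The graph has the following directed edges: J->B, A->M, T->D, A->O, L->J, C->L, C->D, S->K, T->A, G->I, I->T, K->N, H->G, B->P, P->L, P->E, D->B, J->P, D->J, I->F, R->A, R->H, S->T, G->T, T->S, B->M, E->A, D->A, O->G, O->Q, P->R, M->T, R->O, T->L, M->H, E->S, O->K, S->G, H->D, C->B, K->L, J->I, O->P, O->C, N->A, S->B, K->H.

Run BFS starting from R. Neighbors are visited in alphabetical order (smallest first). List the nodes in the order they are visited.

R, A, H, O, M, D, G, C, K, P, Q, T, B, J, I, L, N, E, S, F

Visit R; enqueue A, H, O → queue [A, H, O]
Visit A; enqueue M → queue [H, O, M]
Visit H; enqueue D, G → queue [O, M, D, G]
Visit O; enqueue C, K, P, Q → queue [M, D, G, C, K, P, Q]
Visit M; enqueue T → queue [D, G, C, K, P, Q, T]
Visit D; enqueue B, J → queue [G, C, K, P, Q, T, B, J]
Visit G; enqueue I → queue [C, K, P, Q, T, B, J, I]
Visit C; enqueue L → queue [K, P, Q, T, B, J, I, L]
Visit K; enqueue N → queue [P, Q, T, B, J, I, L, N]
Visit P; enqueue E → queue [Q, T, B, J, I, L, N, E]
Visit Q → queue [T, B, J, I, L, N, E]
Visit T; enqueue S → queue [B, J, I, L, N, E, S]
Visit B → queue [J, I, L, N, E, S]
Visit J → queue [I, L, N, E, S]
Visit I; enqueue F → queue [L, N, E, S, F]
Visit L → queue [N, E, S, F]
Visit N → queue [E, S, F]
Visit E → queue [S, F]
Visit S → queue [F]
Visit F → queue []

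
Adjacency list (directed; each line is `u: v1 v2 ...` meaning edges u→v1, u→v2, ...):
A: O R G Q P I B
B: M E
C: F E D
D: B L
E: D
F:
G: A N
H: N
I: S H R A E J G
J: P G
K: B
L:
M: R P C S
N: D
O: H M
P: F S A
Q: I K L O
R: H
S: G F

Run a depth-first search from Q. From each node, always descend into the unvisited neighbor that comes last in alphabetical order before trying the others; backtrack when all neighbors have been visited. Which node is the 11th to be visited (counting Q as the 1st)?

A

Visit Q
Q → O
O → M
M → S
S → G
G → N
N → D
D → L
D → B
B → E
G → A
A → R
R → H
A → P
P → F
A → I
I → J
M → C
Q → K

Visit order: Q, O, M, S, G, N, D, L, B, E, A, R, H, P, F, I, J, C, K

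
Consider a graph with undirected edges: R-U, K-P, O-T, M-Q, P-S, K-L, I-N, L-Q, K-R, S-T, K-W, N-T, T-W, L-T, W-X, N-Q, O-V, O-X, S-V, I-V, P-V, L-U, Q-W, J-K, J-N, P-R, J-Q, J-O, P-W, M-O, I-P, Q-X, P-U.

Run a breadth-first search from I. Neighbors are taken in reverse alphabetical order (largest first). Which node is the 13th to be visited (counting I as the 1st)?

Visit I; enqueue V, P, N → queue [V, P, N]
Visit V; enqueue S, O → queue [P, N, S, O]
Visit P; enqueue W, U, R, K → queue [N, S, O, W, U, R, K]
Visit N; enqueue T, Q, J → queue [S, O, W, U, R, K, T, Q, J]
Visit S → queue [O, W, U, R, K, T, Q, J]
Visit O; enqueue X, M → queue [W, U, R, K, T, Q, J, X, M]
Visit W → queue [U, R, K, T, Q, J, X, M]
Visit U; enqueue L → queue [R, K, T, Q, J, X, M, L]
Visit R → queue [K, T, Q, J, X, M, L]
Visit K → queue [T, Q, J, X, M, L]
Visit T → queue [Q, J, X, M, L]
Visit Q → queue [J, X, M, L]
Visit J → queue [X, M, L]
Visit X → queue [M, L]
Visit M → queue [L]
Visit L → queue []

Visit order: I, V, P, N, S, O, W, U, R, K, T, Q, J, X, M, L

J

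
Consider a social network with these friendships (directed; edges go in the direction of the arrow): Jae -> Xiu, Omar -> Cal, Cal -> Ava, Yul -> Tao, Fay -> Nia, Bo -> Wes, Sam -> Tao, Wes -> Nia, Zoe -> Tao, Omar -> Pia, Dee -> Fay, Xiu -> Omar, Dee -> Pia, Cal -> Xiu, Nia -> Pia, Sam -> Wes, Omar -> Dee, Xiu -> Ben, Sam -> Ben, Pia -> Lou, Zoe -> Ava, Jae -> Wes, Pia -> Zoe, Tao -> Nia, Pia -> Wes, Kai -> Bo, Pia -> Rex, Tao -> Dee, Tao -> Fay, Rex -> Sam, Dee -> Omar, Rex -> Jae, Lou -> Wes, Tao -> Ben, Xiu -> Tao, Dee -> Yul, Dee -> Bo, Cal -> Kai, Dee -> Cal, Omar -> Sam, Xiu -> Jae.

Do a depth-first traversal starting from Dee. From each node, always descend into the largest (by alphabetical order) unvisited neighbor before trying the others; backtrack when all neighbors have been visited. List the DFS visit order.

Dee, Yul, Tao, Nia, Pia, Zoe, Ava, Wes, Rex, Sam, Ben, Jae, Xiu, Omar, Cal, Kai, Bo, Lou, Fay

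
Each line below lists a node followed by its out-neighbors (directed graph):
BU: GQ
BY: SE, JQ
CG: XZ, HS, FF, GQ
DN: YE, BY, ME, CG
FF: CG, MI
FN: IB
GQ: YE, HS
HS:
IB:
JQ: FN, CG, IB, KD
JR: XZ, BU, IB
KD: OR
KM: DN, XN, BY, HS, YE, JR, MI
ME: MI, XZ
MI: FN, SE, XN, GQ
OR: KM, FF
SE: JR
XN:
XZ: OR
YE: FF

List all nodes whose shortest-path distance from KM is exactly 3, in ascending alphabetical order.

Level 0: KM
Level 1: BY, DN, HS, JR, MI, XN, YE
Level 2: BU, CG, FF, FN, GQ, IB, JQ, ME, SE, XZ
Level 3: KD, OR

KD, OR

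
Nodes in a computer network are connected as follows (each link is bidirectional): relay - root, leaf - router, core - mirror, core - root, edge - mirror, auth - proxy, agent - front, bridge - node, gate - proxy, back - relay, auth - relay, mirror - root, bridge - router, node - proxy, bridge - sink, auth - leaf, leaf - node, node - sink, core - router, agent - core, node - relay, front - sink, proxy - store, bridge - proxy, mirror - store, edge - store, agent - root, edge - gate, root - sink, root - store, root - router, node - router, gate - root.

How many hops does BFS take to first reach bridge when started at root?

2

Level 0: root
Level 1: agent, core, gate, mirror, relay, router, sink, store
Level 2: auth, back, bridge, edge, front, leaf, node, proxy
bridge first appears at level 2.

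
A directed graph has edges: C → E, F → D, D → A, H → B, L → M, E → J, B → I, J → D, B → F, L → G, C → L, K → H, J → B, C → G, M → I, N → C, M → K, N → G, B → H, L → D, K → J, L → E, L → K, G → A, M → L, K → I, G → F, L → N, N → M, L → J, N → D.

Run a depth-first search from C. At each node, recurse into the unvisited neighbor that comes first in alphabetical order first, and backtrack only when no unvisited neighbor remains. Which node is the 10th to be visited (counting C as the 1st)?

Visit C
C → E
E → J
J → B
B → F
F → D
D → A
B → H
B → I
C → G
C → L
L → K
L → M
L → N

Visit order: C, E, J, B, F, D, A, H, I, G, L, K, M, N

G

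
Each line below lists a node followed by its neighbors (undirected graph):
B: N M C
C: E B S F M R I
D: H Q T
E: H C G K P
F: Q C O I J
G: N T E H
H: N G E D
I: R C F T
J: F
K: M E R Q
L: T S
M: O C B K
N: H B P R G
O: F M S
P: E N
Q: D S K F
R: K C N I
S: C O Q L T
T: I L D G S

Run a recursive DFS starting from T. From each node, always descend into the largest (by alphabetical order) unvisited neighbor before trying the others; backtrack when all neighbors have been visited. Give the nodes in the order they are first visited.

T, S, Q, K, R, N, P, E, H, G, D, C, M, O, F, J, I, B, L

Visit T
T → S
S → Q
Q → K
K → R
R → N
N → P
P → E
E → H
H → G
H → D
E → C
C → M
M → O
O → F
F → J
F → I
M → B
S → L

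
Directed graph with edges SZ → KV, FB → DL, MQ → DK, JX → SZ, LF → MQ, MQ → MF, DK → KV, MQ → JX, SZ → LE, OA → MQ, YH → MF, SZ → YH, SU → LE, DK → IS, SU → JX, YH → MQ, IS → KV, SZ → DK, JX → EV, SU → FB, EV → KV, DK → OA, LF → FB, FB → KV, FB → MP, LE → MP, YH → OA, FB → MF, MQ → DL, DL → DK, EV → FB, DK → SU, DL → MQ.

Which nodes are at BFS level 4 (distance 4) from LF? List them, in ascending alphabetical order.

LE, YH

Level 0: LF
Level 1: FB, MQ
Level 2: DK, DL, JX, KV, MF, MP
Level 3: EV, IS, OA, SU, SZ
Level 4: LE, YH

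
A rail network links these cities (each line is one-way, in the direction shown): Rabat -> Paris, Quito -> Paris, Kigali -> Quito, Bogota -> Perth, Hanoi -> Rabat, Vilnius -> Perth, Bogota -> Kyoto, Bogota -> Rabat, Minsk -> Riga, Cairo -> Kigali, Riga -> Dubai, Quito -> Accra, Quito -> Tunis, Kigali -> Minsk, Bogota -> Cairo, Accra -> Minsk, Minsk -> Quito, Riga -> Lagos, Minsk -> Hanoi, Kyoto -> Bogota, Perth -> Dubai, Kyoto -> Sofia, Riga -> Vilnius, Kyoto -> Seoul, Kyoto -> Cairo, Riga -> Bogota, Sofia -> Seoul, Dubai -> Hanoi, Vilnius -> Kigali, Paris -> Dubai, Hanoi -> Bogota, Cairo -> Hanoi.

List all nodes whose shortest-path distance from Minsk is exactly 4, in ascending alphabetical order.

Seoul, Sofia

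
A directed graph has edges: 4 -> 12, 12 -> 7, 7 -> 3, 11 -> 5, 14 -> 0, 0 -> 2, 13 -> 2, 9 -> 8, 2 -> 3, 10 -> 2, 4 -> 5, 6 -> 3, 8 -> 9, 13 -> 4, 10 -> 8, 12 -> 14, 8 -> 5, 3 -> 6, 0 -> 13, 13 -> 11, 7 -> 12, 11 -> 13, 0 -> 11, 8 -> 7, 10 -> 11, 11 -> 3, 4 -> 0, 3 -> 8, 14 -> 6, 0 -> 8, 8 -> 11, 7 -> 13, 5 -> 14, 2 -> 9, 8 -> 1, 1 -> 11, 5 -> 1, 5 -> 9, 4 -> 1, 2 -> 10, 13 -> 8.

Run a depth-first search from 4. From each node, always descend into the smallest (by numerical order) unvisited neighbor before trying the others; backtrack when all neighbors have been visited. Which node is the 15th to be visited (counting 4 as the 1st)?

10

Visit 4
4 → 0
0 → 2
2 → 3
3 → 6
3 → 8
8 → 1
1 → 11
11 → 5
5 → 9
5 → 14
11 → 13
8 → 7
7 → 12
2 → 10

Visit order: 4, 0, 2, 3, 6, 8, 1, 11, 5, 9, 14, 13, 7, 12, 10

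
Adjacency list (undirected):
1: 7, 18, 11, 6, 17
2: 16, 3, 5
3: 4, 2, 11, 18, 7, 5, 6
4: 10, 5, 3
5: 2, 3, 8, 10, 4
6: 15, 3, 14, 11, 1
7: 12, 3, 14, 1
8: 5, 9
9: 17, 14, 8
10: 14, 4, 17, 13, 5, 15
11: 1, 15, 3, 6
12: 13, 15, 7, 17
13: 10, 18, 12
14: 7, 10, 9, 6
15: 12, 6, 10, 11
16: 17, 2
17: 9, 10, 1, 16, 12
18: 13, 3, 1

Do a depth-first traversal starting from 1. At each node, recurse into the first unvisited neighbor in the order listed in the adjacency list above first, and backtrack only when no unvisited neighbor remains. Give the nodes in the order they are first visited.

1 7 12 13 10 14 9 17 16 2 3 4 5 8 11 15 6 18

Visit 1
1 → 7
7 → 12
12 → 13
13 → 10
10 → 14
14 → 9
9 → 17
17 → 16
16 → 2
2 → 3
3 → 4
4 → 5
5 → 8
3 → 11
11 → 15
15 → 6
3 → 18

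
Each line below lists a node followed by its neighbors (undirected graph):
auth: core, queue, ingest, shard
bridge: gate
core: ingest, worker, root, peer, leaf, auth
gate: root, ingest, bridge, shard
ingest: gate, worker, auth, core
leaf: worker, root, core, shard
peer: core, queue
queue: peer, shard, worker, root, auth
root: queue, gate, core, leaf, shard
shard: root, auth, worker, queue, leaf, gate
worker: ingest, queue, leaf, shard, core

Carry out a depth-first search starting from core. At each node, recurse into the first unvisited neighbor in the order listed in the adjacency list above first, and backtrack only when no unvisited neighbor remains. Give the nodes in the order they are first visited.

core -> ingest -> gate -> root -> queue -> peer -> shard -> auth -> worker -> leaf -> bridge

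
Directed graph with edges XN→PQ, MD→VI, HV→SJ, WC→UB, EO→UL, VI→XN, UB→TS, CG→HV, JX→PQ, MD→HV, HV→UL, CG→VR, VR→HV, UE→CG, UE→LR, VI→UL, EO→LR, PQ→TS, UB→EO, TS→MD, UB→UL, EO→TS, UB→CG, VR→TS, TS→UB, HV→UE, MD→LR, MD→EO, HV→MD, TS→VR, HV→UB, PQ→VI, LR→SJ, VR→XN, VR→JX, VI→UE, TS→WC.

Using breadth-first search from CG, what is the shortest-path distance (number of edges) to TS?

2

Level 0: CG
Level 1: HV, VR
Level 2: JX, MD, SJ, TS, UB, UE, UL, XN
Level 3: EO, LR, PQ, VI, WC
TS first appears at level 2.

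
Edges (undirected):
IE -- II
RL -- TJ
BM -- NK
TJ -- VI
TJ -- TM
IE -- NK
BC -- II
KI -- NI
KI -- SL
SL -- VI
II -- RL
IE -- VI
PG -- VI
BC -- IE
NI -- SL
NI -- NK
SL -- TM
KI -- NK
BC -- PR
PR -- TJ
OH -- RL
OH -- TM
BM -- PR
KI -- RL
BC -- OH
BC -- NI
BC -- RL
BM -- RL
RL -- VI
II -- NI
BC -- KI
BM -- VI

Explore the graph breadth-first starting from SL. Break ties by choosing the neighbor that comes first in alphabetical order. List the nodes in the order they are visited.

Visit SL; enqueue KI, NI, TM, VI → queue [KI, NI, TM, VI]
Visit KI; enqueue BC, NK, RL → queue [NI, TM, VI, BC, NK, RL]
Visit NI; enqueue II → queue [TM, VI, BC, NK, RL, II]
Visit TM; enqueue OH, TJ → queue [VI, BC, NK, RL, II, OH, TJ]
Visit VI; enqueue BM, IE, PG → queue [BC, NK, RL, II, OH, TJ, BM, IE, PG]
Visit BC; enqueue PR → queue [NK, RL, II, OH, TJ, BM, IE, PG, PR]
Visit NK → queue [RL, II, OH, TJ, BM, IE, PG, PR]
Visit RL → queue [II, OH, TJ, BM, IE, PG, PR]
Visit II → queue [OH, TJ, BM, IE, PG, PR]
Visit OH → queue [TJ, BM, IE, PG, PR]
Visit TJ → queue [BM, IE, PG, PR]
Visit BM → queue [IE, PG, PR]
Visit IE → queue [PG, PR]
Visit PG → queue [PR]
Visit PR → queue []

SL KI NI TM VI BC NK RL II OH TJ BM IE PG PR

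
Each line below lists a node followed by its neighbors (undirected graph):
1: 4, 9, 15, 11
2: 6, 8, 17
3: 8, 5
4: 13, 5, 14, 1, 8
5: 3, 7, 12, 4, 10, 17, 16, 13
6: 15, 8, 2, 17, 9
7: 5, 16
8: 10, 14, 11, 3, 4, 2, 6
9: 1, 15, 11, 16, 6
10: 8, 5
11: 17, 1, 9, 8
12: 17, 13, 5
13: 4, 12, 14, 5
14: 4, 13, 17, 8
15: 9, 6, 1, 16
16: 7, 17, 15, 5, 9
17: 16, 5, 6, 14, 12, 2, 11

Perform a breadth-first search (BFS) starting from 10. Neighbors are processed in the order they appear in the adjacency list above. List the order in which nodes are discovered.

10 -> 8 -> 5 -> 14 -> 11 -> 3 -> 4 -> 2 -> 6 -> 7 -> 12 -> 17 -> 16 -> 13 -> 1 -> 9 -> 15

Visit 10; enqueue 8, 5 → queue [8, 5]
Visit 8; enqueue 14, 11, 3, 4, 2, 6 → queue [5, 14, 11, 3, 4, 2, 6]
Visit 5; enqueue 7, 12, 17, 16, 13 → queue [14, 11, 3, 4, 2, 6, 7, 12, 17, 16, 13]
Visit 14 → queue [11, 3, 4, 2, 6, 7, 12, 17, 16, 13]
Visit 11; enqueue 1, 9 → queue [3, 4, 2, 6, 7, 12, 17, 16, 13, 1, 9]
Visit 3 → queue [4, 2, 6, 7, 12, 17, 16, 13, 1, 9]
Visit 4 → queue [2, 6, 7, 12, 17, 16, 13, 1, 9]
Visit 2 → queue [6, 7, 12, 17, 16, 13, 1, 9]
Visit 6; enqueue 15 → queue [7, 12, 17, 16, 13, 1, 9, 15]
Visit 7 → queue [12, 17, 16, 13, 1, 9, 15]
Visit 12 → queue [17, 16, 13, 1, 9, 15]
Visit 17 → queue [16, 13, 1, 9, 15]
Visit 16 → queue [13, 1, 9, 15]
Visit 13 → queue [1, 9, 15]
Visit 1 → queue [9, 15]
Visit 9 → queue [15]
Visit 15 → queue []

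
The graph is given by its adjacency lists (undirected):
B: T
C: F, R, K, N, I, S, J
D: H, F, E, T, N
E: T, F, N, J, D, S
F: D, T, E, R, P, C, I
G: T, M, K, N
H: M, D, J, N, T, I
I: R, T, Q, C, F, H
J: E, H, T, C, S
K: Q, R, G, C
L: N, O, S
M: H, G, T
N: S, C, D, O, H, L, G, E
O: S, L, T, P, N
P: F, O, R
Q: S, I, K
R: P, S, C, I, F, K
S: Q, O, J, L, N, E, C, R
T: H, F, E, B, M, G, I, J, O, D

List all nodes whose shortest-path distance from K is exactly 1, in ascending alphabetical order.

Level 0: K
Level 1: C, G, Q, R
Level 2: F, I, J, M, N, P, S, T
Level 3: B, D, E, H, L, O

C, G, Q, R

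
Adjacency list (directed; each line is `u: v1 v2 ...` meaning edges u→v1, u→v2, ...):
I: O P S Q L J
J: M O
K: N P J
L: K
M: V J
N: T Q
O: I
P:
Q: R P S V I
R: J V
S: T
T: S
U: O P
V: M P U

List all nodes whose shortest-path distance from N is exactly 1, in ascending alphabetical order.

Level 0: N
Level 1: Q, T
Level 2: I, P, R, S, V
Level 3: J, L, M, O, U
Level 4: K

Q, T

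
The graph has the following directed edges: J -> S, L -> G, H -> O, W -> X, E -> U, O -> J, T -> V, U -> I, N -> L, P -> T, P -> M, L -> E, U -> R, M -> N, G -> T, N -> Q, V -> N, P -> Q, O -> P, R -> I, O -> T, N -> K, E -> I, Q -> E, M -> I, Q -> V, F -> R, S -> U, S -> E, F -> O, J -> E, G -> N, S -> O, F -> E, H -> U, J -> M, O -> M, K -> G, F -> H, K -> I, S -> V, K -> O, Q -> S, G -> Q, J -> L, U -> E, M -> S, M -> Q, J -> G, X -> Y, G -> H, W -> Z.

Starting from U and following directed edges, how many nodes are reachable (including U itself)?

4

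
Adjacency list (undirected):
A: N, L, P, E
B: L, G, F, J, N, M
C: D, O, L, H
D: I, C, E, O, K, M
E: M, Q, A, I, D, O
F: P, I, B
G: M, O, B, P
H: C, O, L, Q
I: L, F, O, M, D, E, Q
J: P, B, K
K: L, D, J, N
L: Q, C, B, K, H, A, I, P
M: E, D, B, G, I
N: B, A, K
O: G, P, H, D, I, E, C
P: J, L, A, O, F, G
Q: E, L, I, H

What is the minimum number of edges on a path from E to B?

Level 0: E
Level 1: A, D, I, M, O, Q
Level 2: B, C, F, G, H, K, L, N, P
Level 3: J
B first appears at level 2.

2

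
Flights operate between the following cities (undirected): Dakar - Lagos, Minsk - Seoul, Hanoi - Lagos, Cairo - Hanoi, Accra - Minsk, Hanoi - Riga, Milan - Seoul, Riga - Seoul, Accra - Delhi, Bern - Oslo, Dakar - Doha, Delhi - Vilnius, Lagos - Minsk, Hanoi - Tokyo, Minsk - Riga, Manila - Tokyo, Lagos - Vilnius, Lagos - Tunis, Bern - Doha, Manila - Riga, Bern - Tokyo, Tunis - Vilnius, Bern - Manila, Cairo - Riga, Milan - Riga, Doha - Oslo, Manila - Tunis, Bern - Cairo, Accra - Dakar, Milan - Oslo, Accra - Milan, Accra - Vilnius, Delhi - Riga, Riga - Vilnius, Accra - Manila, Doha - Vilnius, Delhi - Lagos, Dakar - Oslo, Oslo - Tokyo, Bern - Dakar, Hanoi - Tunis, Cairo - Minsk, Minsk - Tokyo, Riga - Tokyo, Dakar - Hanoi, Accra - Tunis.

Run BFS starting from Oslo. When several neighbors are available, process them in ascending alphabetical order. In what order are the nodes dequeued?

Visit Oslo; enqueue Bern, Dakar, Doha, Milan, Tokyo → queue [Bern, Dakar, Doha, Milan, Tokyo]
Visit Bern; enqueue Cairo, Manila → queue [Dakar, Doha, Milan, Tokyo, Cairo, Manila]
Visit Dakar; enqueue Accra, Hanoi, Lagos → queue [Doha, Milan, Tokyo, Cairo, Manila, Accra, Hanoi, Lagos]
Visit Doha; enqueue Vilnius → queue [Milan, Tokyo, Cairo, Manila, Accra, Hanoi, Lagos, Vilnius]
Visit Milan; enqueue Riga, Seoul → queue [Tokyo, Cairo, Manila, Accra, Hanoi, Lagos, Vilnius, Riga, Seoul]
Visit Tokyo; enqueue Minsk → queue [Cairo, Manila, Accra, Hanoi, Lagos, Vilnius, Riga, Seoul, Minsk]
Visit Cairo → queue [Manila, Accra, Hanoi, Lagos, Vilnius, Riga, Seoul, Minsk]
Visit Manila; enqueue Tunis → queue [Accra, Hanoi, Lagos, Vilnius, Riga, Seoul, Minsk, Tunis]
Visit Accra; enqueue Delhi → queue [Hanoi, Lagos, Vilnius, Riga, Seoul, Minsk, Tunis, Delhi]
Visit Hanoi → queue [Lagos, Vilnius, Riga, Seoul, Minsk, Tunis, Delhi]
Visit Lagos → queue [Vilnius, Riga, Seoul, Minsk, Tunis, Delhi]
Visit Vilnius → queue [Riga, Seoul, Minsk, Tunis, Delhi]
Visit Riga → queue [Seoul, Minsk, Tunis, Delhi]
Visit Seoul → queue [Minsk, Tunis, Delhi]
Visit Minsk → queue [Tunis, Delhi]
Visit Tunis → queue [Delhi]
Visit Delhi → queue []

Oslo -> Bern -> Dakar -> Doha -> Milan -> Tokyo -> Cairo -> Manila -> Accra -> Hanoi -> Lagos -> Vilnius -> Riga -> Seoul -> Minsk -> Tunis -> Delhi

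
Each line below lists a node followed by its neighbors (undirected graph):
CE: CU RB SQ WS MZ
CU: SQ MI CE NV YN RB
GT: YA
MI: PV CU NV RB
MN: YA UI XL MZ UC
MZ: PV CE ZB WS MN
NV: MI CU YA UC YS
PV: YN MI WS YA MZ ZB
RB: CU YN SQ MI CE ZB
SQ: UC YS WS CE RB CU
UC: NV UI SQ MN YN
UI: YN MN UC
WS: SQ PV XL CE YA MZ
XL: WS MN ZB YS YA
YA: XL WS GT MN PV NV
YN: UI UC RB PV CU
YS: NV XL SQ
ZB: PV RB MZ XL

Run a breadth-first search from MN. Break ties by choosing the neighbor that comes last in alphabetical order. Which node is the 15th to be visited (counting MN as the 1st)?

CE

Visit MN; enqueue YA, XL, UI, UC, MZ → queue [YA, XL, UI, UC, MZ]
Visit YA; enqueue WS, PV, NV, GT → queue [XL, UI, UC, MZ, WS, PV, NV, GT]
Visit XL; enqueue ZB, YS → queue [UI, UC, MZ, WS, PV, NV, GT, ZB, YS]
Visit UI; enqueue YN → queue [UC, MZ, WS, PV, NV, GT, ZB, YS, YN]
Visit UC; enqueue SQ → queue [MZ, WS, PV, NV, GT, ZB, YS, YN, SQ]
Visit MZ; enqueue CE → queue [WS, PV, NV, GT, ZB, YS, YN, SQ, CE]
Visit WS → queue [PV, NV, GT, ZB, YS, YN, SQ, CE]
Visit PV; enqueue MI → queue [NV, GT, ZB, YS, YN, SQ, CE, MI]
Visit NV; enqueue CU → queue [GT, ZB, YS, YN, SQ, CE, MI, CU]
Visit GT → queue [ZB, YS, YN, SQ, CE, MI, CU]
Visit ZB; enqueue RB → queue [YS, YN, SQ, CE, MI, CU, RB]
Visit YS → queue [YN, SQ, CE, MI, CU, RB]
Visit YN → queue [SQ, CE, MI, CU, RB]
Visit SQ → queue [CE, MI, CU, RB]
Visit CE → queue [MI, CU, RB]
Visit MI → queue [CU, RB]
Visit CU → queue [RB]
Visit RB → queue []

Visit order: MN, YA, XL, UI, UC, MZ, WS, PV, NV, GT, ZB, YS, YN, SQ, CE, MI, CU, RB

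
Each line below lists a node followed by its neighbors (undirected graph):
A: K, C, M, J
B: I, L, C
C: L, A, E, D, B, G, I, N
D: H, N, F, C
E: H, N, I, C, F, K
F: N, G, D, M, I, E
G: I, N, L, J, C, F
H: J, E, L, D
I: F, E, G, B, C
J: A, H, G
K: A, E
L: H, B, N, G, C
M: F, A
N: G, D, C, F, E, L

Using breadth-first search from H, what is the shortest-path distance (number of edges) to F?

Level 0: H
Level 1: D, E, J, L
Level 2: A, B, C, F, G, I, K, N
Level 3: M
F first appears at level 2.

2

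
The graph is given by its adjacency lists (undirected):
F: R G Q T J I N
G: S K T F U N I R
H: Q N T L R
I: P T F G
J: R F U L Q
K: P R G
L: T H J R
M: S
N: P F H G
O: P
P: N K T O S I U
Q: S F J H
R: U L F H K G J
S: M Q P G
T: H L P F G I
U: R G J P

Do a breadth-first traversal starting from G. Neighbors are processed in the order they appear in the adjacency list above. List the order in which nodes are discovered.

Visit G; enqueue S, K, T, F, U, N, I, R → queue [S, K, T, F, U, N, I, R]
Visit S; enqueue M, Q, P → queue [K, T, F, U, N, I, R, M, Q, P]
Visit K → queue [T, F, U, N, I, R, M, Q, P]
Visit T; enqueue H, L → queue [F, U, N, I, R, M, Q, P, H, L]
Visit F; enqueue J → queue [U, N, I, R, M, Q, P, H, L, J]
Visit U → queue [N, I, R, M, Q, P, H, L, J]
Visit N → queue [I, R, M, Q, P, H, L, J]
Visit I → queue [R, M, Q, P, H, L, J]
Visit R → queue [M, Q, P, H, L, J]
Visit M → queue [Q, P, H, L, J]
Visit Q → queue [P, H, L, J]
Visit P; enqueue O → queue [H, L, J, O]
Visit H → queue [L, J, O]
Visit L → queue [J, O]
Visit J → queue [O]
Visit O → queue []

G, S, K, T, F, U, N, I, R, M, Q, P, H, L, J, O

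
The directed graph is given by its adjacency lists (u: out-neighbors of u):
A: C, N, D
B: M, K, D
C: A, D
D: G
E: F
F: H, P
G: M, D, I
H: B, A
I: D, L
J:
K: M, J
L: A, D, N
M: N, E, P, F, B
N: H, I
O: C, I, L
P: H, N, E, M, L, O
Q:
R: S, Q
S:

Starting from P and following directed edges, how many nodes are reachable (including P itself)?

BFS from P visits: P, O, N, M, L, H, E, I, C, F, B, D, A, K, G, J
Reachable nodes: 16 of 19 total.

16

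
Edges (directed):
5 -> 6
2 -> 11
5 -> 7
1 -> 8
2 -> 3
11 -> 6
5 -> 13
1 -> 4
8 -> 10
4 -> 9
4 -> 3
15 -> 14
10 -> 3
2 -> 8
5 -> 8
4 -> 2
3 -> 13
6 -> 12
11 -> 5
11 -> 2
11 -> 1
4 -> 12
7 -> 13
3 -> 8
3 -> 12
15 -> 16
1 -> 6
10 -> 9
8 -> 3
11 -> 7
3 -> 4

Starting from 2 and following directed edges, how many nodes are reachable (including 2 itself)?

13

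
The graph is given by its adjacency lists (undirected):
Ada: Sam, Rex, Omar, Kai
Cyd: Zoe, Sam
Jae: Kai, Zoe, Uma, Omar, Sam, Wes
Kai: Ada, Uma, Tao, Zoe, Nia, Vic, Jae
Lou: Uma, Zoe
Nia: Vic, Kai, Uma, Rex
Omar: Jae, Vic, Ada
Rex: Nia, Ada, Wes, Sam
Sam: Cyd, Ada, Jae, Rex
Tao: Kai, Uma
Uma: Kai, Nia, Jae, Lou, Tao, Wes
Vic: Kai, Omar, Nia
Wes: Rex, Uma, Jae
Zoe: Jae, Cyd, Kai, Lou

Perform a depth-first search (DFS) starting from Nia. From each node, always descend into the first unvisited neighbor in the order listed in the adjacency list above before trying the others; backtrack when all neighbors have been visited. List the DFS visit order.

Visit Nia
Nia → Vic
Vic → Kai
Kai → Ada
Ada → Sam
Sam → Cyd
Cyd → Zoe
Zoe → Jae
Jae → Uma
Uma → Lou
Uma → Tao
Uma → Wes
Wes → Rex
Jae → Omar

Nia Vic Kai Ada Sam Cyd Zoe Jae Uma Lou Tao Wes Rex Omar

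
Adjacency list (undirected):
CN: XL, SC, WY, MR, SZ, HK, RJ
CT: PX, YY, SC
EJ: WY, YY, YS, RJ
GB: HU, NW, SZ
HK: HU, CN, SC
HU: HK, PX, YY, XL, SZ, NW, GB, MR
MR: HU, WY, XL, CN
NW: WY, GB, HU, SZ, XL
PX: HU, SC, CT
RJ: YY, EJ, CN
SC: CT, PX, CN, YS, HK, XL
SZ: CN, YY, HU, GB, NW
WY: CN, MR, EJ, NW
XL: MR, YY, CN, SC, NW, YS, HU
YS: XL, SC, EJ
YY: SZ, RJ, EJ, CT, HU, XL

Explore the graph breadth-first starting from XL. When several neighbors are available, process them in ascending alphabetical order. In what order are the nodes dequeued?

Visit XL; enqueue CN, HU, MR, NW, SC, YS, YY → queue [CN, HU, MR, NW, SC, YS, YY]
Visit CN; enqueue HK, RJ, SZ, WY → queue [HU, MR, NW, SC, YS, YY, HK, RJ, SZ, WY]
Visit HU; enqueue GB, PX → queue [MR, NW, SC, YS, YY, HK, RJ, SZ, WY, GB, PX]
Visit MR → queue [NW, SC, YS, YY, HK, RJ, SZ, WY, GB, PX]
Visit NW → queue [SC, YS, YY, HK, RJ, SZ, WY, GB, PX]
Visit SC; enqueue CT → queue [YS, YY, HK, RJ, SZ, WY, GB, PX, CT]
Visit YS; enqueue EJ → queue [YY, HK, RJ, SZ, WY, GB, PX, CT, EJ]
Visit YY → queue [HK, RJ, SZ, WY, GB, PX, CT, EJ]
Visit HK → queue [RJ, SZ, WY, GB, PX, CT, EJ]
Visit RJ → queue [SZ, WY, GB, PX, CT, EJ]
Visit SZ → queue [WY, GB, PX, CT, EJ]
Visit WY → queue [GB, PX, CT, EJ]
Visit GB → queue [PX, CT, EJ]
Visit PX → queue [CT, EJ]
Visit CT → queue [EJ]
Visit EJ → queue []

XL -> CN -> HU -> MR -> NW -> SC -> YS -> YY -> HK -> RJ -> SZ -> WY -> GB -> PX -> CT -> EJ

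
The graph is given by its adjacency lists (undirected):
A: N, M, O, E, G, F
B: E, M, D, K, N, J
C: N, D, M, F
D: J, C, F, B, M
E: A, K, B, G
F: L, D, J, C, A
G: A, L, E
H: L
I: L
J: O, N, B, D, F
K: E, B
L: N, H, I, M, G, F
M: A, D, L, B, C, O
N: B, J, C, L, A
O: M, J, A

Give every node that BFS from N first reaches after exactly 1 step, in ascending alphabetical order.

A, B, C, J, L

Level 0: N
Level 1: A, B, C, J, L
Level 2: D, E, F, G, H, I, K, M, O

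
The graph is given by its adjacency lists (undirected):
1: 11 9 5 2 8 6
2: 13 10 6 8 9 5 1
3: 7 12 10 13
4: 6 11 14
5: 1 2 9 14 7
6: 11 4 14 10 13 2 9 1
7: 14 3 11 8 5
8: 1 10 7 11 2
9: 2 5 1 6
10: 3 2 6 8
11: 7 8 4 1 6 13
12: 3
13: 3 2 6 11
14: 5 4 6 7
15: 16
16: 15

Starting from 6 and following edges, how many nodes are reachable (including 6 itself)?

BFS from 6 visits: 6, 11, 4, 14, 10, 13, 2, 9, 1, 7, 8, 5, 3, 12
Reachable nodes: 14 of 16 total.

14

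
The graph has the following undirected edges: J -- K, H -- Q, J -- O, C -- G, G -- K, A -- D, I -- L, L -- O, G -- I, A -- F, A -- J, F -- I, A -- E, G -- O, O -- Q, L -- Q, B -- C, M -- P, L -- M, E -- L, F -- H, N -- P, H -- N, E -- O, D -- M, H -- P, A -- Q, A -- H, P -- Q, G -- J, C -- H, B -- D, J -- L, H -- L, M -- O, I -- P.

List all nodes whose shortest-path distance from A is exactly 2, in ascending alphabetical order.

B, C, G, I, K, L, M, N, O, P

Level 0: A
Level 1: D, E, F, H, J, Q
Level 2: B, C, G, I, K, L, M, N, O, P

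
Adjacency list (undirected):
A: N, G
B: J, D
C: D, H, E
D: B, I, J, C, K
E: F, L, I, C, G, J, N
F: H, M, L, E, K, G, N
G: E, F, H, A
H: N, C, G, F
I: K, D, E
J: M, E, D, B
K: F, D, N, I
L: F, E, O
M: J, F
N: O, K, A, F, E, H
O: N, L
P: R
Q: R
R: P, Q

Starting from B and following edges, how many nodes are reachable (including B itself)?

15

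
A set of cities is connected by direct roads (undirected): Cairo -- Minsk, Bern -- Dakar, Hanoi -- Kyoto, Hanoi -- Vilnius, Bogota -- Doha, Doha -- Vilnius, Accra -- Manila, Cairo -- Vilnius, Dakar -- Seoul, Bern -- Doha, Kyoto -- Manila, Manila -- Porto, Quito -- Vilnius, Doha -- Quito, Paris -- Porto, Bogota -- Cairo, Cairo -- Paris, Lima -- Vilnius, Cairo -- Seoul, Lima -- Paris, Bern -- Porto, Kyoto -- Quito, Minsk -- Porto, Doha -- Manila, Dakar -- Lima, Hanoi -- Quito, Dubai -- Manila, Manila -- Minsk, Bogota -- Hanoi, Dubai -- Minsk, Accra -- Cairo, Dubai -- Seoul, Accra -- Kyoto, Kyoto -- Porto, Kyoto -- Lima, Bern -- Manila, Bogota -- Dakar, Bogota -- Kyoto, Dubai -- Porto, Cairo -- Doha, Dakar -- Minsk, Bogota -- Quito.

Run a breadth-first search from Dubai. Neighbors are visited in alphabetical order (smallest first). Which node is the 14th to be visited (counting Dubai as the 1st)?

Visit Dubai; enqueue Manila, Minsk, Porto, Seoul → queue [Manila, Minsk, Porto, Seoul]
Visit Manila; enqueue Accra, Bern, Doha, Kyoto → queue [Minsk, Porto, Seoul, Accra, Bern, Doha, Kyoto]
Visit Minsk; enqueue Cairo, Dakar → queue [Porto, Seoul, Accra, Bern, Doha, Kyoto, Cairo, Dakar]
Visit Porto; enqueue Paris → queue [Seoul, Accra, Bern, Doha, Kyoto, Cairo, Dakar, Paris]
Visit Seoul → queue [Accra, Bern, Doha, Kyoto, Cairo, Dakar, Paris]
Visit Accra → queue [Bern, Doha, Kyoto, Cairo, Dakar, Paris]
Visit Bern → queue [Doha, Kyoto, Cairo, Dakar, Paris]
Visit Doha; enqueue Bogota, Quito, Vilnius → queue [Kyoto, Cairo, Dakar, Paris, Bogota, Quito, Vilnius]
Visit Kyoto; enqueue Hanoi, Lima → queue [Cairo, Dakar, Paris, Bogota, Quito, Vilnius, Hanoi, Lima]
Visit Cairo → queue [Dakar, Paris, Bogota, Quito, Vilnius, Hanoi, Lima]
Visit Dakar → queue [Paris, Bogota, Quito, Vilnius, Hanoi, Lima]
Visit Paris → queue [Bogota, Quito, Vilnius, Hanoi, Lima]
Visit Bogota → queue [Quito, Vilnius, Hanoi, Lima]
Visit Quito → queue [Vilnius, Hanoi, Lima]
Visit Vilnius → queue [Hanoi, Lima]
Visit Hanoi → queue [Lima]
Visit Lima → queue []

Visit order: Dubai, Manila, Minsk, Porto, Seoul, Accra, Bern, Doha, Kyoto, Cairo, Dakar, Paris, Bogota, Quito, Vilnius, Hanoi, Lima

Quito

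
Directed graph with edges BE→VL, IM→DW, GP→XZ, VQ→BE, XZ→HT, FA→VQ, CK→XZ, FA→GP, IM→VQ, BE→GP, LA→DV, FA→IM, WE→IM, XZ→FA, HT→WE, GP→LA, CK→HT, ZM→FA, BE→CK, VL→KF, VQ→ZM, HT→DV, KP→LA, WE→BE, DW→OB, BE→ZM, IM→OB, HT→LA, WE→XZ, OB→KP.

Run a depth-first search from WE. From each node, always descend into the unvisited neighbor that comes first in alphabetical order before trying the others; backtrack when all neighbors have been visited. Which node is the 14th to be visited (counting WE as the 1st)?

VQ

Visit WE
WE → BE
BE → CK
CK → HT
HT → DV
HT → LA
CK → XZ
XZ → FA
FA → GP
FA → IM
IM → DW
DW → OB
OB → KP
IM → VQ
VQ → ZM
BE → VL
VL → KF

Visit order: WE, BE, CK, HT, DV, LA, XZ, FA, GP, IM, DW, OB, KP, VQ, ZM, VL, KF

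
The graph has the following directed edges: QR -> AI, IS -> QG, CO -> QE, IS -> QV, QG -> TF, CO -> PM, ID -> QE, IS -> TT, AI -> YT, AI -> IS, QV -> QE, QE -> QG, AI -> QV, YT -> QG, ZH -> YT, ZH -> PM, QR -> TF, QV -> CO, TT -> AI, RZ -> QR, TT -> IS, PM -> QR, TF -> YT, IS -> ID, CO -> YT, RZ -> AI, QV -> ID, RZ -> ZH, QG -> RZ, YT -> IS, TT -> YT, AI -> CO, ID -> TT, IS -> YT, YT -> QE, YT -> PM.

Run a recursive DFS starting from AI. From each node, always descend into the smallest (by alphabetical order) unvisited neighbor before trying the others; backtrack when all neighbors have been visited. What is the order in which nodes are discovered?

Visit AI
AI → CO
CO → PM
PM → QR
QR → TF
TF → YT
YT → IS
IS → ID
ID → QE
QE → QG
QG → RZ
RZ → ZH
ID → TT
IS → QV

AI, CO, PM, QR, TF, YT, IS, ID, QE, QG, RZ, ZH, TT, QV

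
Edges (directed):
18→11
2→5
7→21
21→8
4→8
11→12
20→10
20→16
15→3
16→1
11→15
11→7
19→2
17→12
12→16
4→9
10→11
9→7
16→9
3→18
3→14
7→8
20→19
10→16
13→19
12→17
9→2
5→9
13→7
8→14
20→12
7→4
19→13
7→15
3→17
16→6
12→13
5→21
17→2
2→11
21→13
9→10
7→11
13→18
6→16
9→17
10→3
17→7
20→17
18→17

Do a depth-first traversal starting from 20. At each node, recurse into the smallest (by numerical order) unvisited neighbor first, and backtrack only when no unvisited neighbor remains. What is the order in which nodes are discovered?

Visit 20
20 → 10
10 → 3
3 → 14
3 → 17
17 → 2
2 → 5
5 → 9
9 → 7
7 → 4
4 → 8
7 → 11
11 → 12
12 → 13
13 → 18
13 → 19
12 → 16
16 → 1
16 → 6
11 → 15
7 → 21

20 → 10 → 3 → 14 → 17 → 2 → 5 → 9 → 7 → 4 → 8 → 11 → 12 → 13 → 18 → 19 → 16 → 1 → 6 → 15 → 21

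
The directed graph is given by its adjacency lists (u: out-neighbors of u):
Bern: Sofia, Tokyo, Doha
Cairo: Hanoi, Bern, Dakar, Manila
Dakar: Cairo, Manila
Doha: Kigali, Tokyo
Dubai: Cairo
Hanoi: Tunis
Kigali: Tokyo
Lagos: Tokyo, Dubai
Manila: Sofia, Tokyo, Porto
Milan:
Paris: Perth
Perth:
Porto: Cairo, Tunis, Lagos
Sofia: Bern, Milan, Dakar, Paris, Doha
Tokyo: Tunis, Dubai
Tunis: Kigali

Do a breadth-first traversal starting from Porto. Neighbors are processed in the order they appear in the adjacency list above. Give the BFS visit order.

Visit Porto; enqueue Cairo, Tunis, Lagos → queue [Cairo, Tunis, Lagos]
Visit Cairo; enqueue Hanoi, Bern, Dakar, Manila → queue [Tunis, Lagos, Hanoi, Bern, Dakar, Manila]
Visit Tunis; enqueue Kigali → queue [Lagos, Hanoi, Bern, Dakar, Manila, Kigali]
Visit Lagos; enqueue Tokyo, Dubai → queue [Hanoi, Bern, Dakar, Manila, Kigali, Tokyo, Dubai]
Visit Hanoi → queue [Bern, Dakar, Manila, Kigali, Tokyo, Dubai]
Visit Bern; enqueue Sofia, Doha → queue [Dakar, Manila, Kigali, Tokyo, Dubai, Sofia, Doha]
Visit Dakar → queue [Manila, Kigali, Tokyo, Dubai, Sofia, Doha]
Visit Manila → queue [Kigali, Tokyo, Dubai, Sofia, Doha]
Visit Kigali → queue [Tokyo, Dubai, Sofia, Doha]
Visit Tokyo → queue [Dubai, Sofia, Doha]
Visit Dubai → queue [Sofia, Doha]
Visit Sofia; enqueue Milan, Paris → queue [Doha, Milan, Paris]
Visit Doha → queue [Milan, Paris]
Visit Milan → queue [Paris]
Visit Paris; enqueue Perth → queue [Perth]
Visit Perth → queue []

Porto, Cairo, Tunis, Lagos, Hanoi, Bern, Dakar, Manila, Kigali, Tokyo, Dubai, Sofia, Doha, Milan, Paris, Perth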